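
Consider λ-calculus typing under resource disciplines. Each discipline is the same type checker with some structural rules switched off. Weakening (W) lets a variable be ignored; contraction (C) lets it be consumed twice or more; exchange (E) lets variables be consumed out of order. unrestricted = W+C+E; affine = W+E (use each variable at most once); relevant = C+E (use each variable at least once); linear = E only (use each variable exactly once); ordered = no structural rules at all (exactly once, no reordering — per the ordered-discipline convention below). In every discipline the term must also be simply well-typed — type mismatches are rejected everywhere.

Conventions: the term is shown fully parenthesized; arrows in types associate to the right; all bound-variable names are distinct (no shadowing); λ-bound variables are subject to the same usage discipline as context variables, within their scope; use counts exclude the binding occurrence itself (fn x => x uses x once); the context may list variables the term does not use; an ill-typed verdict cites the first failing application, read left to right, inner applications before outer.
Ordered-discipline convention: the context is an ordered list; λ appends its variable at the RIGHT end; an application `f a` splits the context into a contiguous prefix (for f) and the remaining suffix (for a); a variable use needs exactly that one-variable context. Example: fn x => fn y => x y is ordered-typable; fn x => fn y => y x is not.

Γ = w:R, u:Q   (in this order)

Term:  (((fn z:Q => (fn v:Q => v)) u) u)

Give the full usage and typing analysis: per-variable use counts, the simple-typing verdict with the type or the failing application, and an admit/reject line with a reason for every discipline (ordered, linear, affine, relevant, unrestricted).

variable uses: w: 0, u: 2, z (λ-bound): 0, v (λ-bound): 1
uses in reading order: v, u, u
typing: the term checks, with type Q
ordered: ✗, repeated use of u ×2; w, z left unused
linear: ✗, repeated use of u ×2; w, z left unused
affine: ✗, repeated use of u ×2
relevant: ✗, w, z left unused
unrestricted: ✓, type-checks (Q) and nothing is barred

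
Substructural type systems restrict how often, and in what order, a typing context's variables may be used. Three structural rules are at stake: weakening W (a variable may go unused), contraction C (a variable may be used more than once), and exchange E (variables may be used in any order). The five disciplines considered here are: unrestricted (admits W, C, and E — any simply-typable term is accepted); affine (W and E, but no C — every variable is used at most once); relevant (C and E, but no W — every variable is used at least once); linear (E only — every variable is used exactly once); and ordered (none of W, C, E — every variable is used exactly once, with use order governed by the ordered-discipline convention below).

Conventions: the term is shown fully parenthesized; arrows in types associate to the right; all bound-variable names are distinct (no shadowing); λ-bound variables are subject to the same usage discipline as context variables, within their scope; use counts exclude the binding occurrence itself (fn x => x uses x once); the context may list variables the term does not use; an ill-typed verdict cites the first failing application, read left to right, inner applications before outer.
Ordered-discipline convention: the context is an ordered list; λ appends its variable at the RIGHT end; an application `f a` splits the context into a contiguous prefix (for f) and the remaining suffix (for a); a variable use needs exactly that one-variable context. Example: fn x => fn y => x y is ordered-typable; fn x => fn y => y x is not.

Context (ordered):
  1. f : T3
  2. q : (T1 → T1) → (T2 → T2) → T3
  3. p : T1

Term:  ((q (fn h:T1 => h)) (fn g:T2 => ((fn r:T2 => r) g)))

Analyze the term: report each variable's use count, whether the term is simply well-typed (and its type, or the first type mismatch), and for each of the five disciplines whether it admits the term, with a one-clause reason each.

counts: f: 0; q: 1; p: 0; h (λ-bound): 1; g (λ-bound): 1; r (λ-bound): 1
uses in reading order: q, h, r, g
typing: well-typed at T3
ordered ✗ (unused: f, p — weakening required)
linear ✗ (unused: f, p — weakening required)
affine ✓ (at most one use each (f, q, p, h, g, r))
relevant ✗ (unused: f, p — weakening required)
unrestricted ✓ (well-typed at T3; no restrictions here)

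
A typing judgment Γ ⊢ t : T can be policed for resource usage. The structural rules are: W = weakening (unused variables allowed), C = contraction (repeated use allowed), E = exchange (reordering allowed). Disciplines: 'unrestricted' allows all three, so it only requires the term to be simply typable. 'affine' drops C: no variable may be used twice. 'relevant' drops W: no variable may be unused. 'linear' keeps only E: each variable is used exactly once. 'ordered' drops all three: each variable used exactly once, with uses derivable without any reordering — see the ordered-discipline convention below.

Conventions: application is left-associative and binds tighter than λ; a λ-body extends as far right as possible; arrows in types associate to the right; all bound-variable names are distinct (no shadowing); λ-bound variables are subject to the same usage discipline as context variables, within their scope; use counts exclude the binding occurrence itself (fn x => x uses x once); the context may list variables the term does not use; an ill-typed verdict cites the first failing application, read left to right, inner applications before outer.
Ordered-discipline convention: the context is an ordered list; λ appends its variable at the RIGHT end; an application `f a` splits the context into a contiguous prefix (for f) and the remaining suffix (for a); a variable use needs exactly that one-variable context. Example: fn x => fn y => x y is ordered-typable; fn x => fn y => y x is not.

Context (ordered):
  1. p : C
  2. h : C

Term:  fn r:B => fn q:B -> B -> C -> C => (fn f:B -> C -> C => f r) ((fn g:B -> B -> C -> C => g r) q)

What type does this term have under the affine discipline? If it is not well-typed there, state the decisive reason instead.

not well-typed under affine — repeated use of r ×2
variable uses: p ×0; h ×0; r [bound] ×2; q [bound] ×1; f [bound] ×1; g [bound] ×1
uses in reading order: f, r, g, r, q
typing: ✓ — B -> (B -> B -> C -> C) -> C -> C
across the five disciplines: ordered ✗; linear ✗; affine ✗; relevant ✗; unrestricted ✓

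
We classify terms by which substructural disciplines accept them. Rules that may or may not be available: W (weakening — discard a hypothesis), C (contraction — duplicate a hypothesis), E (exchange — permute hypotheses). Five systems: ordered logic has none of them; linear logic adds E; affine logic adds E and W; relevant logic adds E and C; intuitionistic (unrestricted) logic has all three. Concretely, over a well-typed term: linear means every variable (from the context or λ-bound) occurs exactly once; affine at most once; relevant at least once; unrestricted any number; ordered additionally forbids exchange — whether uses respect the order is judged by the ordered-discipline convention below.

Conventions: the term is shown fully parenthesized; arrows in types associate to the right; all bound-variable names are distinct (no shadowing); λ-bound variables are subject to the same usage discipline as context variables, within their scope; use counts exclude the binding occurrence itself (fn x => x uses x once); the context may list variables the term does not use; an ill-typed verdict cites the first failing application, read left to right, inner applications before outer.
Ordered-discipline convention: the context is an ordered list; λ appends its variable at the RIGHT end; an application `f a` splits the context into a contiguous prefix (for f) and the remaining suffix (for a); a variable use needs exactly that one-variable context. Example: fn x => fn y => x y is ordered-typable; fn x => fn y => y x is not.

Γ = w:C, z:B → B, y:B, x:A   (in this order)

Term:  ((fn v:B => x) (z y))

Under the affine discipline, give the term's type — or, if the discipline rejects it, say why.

term : A
variable uses: w ×0; z ×1; y ×1; x ×1; v (bound) ×0
order of uses: x, z, y
typing: ✓ — A
across the five disciplines: ordered ✗, linear ✗, affine ✓, relevant ✗, unrestricted ✓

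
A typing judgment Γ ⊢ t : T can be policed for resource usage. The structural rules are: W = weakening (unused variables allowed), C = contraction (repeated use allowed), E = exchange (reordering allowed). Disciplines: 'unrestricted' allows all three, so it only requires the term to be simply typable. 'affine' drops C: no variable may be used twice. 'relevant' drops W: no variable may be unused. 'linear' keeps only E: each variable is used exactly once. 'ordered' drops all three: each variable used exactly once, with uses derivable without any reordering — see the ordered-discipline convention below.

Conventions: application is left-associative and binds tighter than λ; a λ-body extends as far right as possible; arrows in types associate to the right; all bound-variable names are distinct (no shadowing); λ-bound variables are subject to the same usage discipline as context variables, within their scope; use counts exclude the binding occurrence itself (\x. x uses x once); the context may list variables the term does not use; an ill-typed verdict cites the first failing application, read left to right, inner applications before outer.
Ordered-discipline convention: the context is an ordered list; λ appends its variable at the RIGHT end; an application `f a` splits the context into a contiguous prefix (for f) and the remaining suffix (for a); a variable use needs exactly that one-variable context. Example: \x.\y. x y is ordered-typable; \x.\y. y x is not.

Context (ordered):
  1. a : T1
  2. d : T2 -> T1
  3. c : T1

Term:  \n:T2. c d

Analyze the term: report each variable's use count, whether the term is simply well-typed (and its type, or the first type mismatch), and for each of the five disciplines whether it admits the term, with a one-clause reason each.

variable uses: a: 0×, d: 1×, c: 1×, n [bound]: 0×
order of uses: c, d
typing: ill-typed: can't apply a value of type T1
ordered: ✗, the type mismatch rejects it
linear: ✗, not simply typable
affine: ✗, fails simple typing
relevant: ✗, a type mismatch blocks all five
unrestricted: ✗, the type mismatch rejects it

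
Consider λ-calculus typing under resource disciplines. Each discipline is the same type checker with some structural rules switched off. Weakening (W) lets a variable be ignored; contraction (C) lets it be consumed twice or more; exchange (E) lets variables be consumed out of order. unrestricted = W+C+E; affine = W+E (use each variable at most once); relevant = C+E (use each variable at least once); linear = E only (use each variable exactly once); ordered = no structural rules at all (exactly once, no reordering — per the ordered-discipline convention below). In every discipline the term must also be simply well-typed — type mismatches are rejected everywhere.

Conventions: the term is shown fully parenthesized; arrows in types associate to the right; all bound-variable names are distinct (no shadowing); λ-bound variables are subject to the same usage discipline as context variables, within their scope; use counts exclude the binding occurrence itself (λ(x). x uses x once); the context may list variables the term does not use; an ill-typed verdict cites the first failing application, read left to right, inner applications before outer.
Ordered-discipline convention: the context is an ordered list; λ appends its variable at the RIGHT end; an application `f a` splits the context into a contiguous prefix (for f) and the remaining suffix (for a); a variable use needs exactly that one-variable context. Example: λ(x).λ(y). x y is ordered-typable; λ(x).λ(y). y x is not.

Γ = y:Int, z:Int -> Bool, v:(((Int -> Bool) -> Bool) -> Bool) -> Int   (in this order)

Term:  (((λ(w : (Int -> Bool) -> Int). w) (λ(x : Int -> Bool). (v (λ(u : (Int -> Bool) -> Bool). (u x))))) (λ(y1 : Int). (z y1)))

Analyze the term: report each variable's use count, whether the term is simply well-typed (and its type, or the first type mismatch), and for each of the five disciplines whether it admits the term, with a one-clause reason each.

usage: y=0, z=1, v=1, w (λ-bound)=1, x (λ-bound)=1, u (λ-bound)=1, y1 (λ-bound)=1
use order (left to right): w, v, u, x, z, y1
typing: ✓ — Int
ordered ✗ (y left unused)
linear ✗ (y left unused)
affine ✓ (y, z, v, w, x, u, y1: no repeats, contraction unneeded)
relevant ✗ (y left unused)
unrestricted ✓ (typability at Int is all that's needed)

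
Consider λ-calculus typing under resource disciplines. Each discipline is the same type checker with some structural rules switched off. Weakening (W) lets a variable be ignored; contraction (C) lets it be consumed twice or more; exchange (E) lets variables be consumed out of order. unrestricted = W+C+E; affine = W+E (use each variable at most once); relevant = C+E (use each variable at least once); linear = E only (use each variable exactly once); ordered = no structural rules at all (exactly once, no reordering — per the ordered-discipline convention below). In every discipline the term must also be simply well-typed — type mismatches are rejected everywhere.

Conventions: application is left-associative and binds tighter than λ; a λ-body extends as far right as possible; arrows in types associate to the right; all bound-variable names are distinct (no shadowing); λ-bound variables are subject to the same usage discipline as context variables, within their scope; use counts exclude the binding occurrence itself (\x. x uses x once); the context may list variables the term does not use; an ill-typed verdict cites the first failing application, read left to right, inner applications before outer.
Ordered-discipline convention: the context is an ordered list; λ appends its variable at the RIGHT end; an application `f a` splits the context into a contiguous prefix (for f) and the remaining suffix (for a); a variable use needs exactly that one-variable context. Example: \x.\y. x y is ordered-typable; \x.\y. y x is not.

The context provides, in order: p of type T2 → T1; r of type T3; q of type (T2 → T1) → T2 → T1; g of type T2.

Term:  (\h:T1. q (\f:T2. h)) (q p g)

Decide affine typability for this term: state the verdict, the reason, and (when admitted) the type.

no — uses contraction: q ×2
usage: p=1; r=0; q=2; g=1; h (bound)=1; f (bound)=0
uses in reading order: q, h, q, p, g
typing: ✓ — T2 → T1
across the five disciplines: ordered ✗ · linear ✗ · affine ✗ · relevant ✗ · unrestricted ✓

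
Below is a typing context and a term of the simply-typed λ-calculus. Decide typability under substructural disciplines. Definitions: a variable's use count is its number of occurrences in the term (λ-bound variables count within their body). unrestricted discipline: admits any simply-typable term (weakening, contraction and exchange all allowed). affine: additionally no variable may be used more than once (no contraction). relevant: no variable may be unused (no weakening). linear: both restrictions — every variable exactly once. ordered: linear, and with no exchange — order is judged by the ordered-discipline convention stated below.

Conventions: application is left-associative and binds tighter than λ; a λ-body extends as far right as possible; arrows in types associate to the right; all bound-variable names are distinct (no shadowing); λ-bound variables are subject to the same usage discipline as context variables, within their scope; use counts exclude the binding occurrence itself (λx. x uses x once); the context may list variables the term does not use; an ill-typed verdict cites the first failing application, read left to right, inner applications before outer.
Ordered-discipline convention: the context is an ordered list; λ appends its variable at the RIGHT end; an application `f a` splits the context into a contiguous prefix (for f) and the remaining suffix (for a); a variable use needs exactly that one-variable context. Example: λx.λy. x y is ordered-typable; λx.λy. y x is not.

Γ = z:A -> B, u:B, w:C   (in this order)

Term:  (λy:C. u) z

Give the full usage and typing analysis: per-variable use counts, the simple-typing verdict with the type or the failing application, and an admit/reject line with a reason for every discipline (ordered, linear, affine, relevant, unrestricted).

use counts: z: 1×, u: 1×, w: 0×, y (λ-bound): 0×
order of uses: u, z
typing: ill-typed: an argument A -> B mismatches the expected C
ordered ✗ (not simply typable)
linear ✗ (fails simple typing)
affine ✗ (a type mismatch blocks all five)
relevant ✗ (the type mismatch rejects it)
unrestricted ✗ (not simply typable)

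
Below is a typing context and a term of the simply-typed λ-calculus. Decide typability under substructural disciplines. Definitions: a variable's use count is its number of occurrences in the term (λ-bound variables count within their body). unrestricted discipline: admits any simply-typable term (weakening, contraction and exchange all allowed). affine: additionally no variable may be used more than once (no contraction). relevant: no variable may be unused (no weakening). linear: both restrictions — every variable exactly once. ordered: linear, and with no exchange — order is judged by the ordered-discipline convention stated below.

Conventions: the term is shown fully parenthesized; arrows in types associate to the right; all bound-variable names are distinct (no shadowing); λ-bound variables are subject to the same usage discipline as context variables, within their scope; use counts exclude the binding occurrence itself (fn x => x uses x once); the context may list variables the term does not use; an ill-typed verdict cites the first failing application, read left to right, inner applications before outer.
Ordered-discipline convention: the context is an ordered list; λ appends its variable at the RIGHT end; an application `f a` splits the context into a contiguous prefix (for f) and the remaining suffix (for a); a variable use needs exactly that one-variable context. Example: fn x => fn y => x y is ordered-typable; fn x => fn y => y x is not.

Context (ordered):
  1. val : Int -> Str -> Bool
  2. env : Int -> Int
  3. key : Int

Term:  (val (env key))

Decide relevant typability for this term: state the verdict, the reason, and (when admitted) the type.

yes — at least one use each (val, env, key); term : Str -> Bool
variable uses: val=1; env=1; key=1
left-to-right use order: val, env, key
typing: ✓ — Str -> Bool
per-discipline verdicts: ordered ✓ · linear ✓ · affine ✓ · relevant ✓ · unrestricted ✓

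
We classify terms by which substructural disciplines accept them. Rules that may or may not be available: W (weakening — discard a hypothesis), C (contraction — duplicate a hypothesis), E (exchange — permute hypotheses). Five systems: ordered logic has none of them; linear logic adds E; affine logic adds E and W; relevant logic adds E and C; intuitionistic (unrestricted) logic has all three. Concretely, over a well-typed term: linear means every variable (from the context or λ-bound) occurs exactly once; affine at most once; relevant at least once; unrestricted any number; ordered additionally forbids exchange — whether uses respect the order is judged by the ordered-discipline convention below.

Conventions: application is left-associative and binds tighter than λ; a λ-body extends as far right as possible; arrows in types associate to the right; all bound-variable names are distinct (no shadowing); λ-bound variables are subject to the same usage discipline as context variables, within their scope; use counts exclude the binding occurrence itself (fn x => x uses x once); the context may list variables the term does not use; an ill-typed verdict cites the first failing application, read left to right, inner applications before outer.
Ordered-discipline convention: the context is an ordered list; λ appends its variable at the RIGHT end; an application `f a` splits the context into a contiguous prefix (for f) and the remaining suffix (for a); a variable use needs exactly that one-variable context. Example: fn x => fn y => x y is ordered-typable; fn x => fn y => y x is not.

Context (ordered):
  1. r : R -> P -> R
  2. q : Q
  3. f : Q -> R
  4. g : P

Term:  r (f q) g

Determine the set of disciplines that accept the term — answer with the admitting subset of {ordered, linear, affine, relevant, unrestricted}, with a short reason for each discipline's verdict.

admitting disciplines: linear, affine, relevant, unrestricted
usage: r=1, q=1, f=1, g=1
uses in reading order: r, f, q, g
typing: the term checks, with type R
ordered ✗ (no ordered split (uses run r, f, q, g))
linear ✓ (single use per variable (r, q, f, g))
affine ✓ (none of r, q, f, g used more than once)
relevant ✓ (r, q, f, g: all used, weakening unneeded)
unrestricted ✓ (simply typable at R; W, C, E all held)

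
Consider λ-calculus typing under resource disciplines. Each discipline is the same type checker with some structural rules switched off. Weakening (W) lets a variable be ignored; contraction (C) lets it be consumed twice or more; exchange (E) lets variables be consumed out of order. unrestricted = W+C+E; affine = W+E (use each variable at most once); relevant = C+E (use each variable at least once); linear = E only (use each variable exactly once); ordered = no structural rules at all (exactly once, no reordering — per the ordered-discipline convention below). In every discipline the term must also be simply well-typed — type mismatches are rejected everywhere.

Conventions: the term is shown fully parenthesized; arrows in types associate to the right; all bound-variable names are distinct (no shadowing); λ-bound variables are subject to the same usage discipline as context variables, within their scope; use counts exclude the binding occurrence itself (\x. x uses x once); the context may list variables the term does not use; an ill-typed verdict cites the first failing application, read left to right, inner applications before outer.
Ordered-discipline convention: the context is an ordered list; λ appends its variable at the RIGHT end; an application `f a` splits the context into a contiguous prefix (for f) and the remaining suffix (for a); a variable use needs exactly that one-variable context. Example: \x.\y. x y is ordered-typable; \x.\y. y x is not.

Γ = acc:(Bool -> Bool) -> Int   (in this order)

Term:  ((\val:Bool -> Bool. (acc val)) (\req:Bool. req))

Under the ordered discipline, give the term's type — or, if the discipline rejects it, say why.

term : Int
counts: acc ×1; val (λ-bound) ×1; req (λ-bound) ×1
use order (left to right): acc, val, req
typing: ✓ — Int
per-discipline verdicts: ordered ✓, linear ✓, affine ✓, relevant ✓, unrestricted ✓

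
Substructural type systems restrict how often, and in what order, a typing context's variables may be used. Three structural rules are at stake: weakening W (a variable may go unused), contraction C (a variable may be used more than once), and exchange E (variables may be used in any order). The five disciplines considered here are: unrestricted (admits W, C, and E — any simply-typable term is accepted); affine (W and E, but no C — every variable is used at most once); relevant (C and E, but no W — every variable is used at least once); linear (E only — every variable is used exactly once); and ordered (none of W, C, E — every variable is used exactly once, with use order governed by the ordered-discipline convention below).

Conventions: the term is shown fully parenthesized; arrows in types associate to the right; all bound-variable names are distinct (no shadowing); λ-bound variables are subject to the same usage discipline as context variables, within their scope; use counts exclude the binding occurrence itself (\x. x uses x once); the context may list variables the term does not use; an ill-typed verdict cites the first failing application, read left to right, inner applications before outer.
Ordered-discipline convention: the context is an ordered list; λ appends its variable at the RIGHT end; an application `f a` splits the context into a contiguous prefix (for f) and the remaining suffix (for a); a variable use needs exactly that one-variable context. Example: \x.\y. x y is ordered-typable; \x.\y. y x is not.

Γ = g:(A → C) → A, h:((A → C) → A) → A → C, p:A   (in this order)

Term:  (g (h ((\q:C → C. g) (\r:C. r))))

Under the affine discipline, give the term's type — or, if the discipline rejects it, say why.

not well-typed under affine — g ×2 used more than once (contraction)
usage: g: 2, h: 1, p: 0, q [bound]: 0, r [bound]: 1
use order (left to right): g, h, g, r
typing: well-typed — term : A
all disciplines: ordered ✗ | linear ✗ | affine ✗ | relevant ✗ | unrestricted ✓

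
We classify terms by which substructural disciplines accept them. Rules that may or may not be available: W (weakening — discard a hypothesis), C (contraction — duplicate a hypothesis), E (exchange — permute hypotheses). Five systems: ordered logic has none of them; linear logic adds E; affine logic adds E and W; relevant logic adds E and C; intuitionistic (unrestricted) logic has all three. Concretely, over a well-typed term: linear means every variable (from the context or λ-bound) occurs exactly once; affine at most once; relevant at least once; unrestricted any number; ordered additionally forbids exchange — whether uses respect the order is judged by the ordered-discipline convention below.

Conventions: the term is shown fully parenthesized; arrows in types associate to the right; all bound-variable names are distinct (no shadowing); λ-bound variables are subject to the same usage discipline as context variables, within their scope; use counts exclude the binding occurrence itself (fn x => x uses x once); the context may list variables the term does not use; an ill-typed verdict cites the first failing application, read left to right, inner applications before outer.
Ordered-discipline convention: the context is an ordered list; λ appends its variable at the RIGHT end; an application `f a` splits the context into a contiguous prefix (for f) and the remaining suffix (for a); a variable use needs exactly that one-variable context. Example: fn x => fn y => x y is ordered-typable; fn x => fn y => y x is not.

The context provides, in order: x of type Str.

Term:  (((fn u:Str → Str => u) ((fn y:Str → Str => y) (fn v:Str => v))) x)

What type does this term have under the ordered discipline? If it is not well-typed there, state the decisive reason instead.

term : Str
counts: x=1, u (λ-bound)=1, y (λ-bound)=1, v (λ-bound)=1
order of uses: u, y, v, x
typing: the term checks, with type Str
per-discipline verdicts: ordered ✓ | linear ✓ | affine ✓ | relevant ✓ | unrestricted ✓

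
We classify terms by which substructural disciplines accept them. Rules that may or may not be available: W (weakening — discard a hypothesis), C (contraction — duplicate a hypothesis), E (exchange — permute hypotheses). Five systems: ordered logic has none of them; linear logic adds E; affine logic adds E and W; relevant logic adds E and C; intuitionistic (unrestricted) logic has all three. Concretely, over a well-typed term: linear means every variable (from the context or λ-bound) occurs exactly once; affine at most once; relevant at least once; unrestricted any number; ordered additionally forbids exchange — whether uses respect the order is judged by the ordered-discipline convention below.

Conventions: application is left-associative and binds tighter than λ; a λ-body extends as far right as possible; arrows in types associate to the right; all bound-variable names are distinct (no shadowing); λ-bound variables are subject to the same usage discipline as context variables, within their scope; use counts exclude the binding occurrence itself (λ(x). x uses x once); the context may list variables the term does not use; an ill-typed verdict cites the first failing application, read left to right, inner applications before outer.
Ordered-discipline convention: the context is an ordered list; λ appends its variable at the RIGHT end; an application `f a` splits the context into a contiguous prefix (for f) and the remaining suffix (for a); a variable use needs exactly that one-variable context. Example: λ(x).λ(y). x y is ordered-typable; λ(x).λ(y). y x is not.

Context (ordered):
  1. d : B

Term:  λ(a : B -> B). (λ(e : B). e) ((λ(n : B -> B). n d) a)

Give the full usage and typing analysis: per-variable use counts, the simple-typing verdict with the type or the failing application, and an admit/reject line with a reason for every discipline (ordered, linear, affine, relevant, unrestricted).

counts: d: 1; a (bound): 1; e (bound): 1; n (bound): 1
order of uses: e, n, d, a
typing: well-typed — term : (B -> B) -> B
ordered ✗ (no ordered split (uses run e, n, d, a))
linear ✓ (single use per variable (d, a, e, n))
affine ✓ (at most one use each (d, a, e, n))
relevant ✓ (d, a, e, n: all used, weakening unneeded)
unrestricted ✓ (type-checks ((B -> B) -> B) and nothing is barred)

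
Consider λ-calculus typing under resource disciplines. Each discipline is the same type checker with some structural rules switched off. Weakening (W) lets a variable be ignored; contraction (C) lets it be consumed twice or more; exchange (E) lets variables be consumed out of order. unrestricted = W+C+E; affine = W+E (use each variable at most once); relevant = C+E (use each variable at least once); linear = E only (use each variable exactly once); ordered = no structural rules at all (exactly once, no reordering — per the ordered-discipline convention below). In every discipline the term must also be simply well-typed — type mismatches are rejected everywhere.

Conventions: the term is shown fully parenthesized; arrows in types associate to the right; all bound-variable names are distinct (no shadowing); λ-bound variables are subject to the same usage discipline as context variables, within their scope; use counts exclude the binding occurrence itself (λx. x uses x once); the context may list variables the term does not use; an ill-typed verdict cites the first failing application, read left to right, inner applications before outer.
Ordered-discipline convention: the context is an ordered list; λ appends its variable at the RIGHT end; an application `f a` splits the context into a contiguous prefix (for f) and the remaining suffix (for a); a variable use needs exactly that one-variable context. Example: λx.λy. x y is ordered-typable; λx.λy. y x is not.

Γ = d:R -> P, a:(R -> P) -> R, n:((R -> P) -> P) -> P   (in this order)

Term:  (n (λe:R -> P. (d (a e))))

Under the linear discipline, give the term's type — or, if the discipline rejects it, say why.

term : P
variable uses: d: 1; a: 1; n: 1; e (bound): 1
left-to-right use order: n, d, a, e
typing: well-typed at P
per-discipline verdicts: ordered ✗ | linear ✓ | affine ✓ | relevant ✓ | unrestricted ✓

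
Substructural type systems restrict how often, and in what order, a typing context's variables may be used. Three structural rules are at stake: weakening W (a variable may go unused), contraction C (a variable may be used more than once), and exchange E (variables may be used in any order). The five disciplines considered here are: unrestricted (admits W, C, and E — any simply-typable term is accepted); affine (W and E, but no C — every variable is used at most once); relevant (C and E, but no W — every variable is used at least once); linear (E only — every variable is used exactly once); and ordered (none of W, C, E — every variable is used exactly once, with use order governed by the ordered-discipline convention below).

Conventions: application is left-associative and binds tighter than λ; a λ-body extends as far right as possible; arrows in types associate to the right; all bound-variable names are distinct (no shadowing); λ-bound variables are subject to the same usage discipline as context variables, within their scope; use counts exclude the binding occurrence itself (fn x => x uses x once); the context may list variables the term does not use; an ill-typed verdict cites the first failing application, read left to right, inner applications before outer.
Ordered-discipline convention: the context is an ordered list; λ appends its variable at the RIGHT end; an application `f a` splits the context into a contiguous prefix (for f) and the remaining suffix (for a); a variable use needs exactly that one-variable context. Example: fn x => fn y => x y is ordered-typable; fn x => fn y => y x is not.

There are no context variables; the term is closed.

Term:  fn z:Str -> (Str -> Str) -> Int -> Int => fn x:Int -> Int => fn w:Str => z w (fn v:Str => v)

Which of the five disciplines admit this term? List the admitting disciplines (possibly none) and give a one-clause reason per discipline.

admitted in: affine, unrestricted
usage: z (bound): 1×, x (bound): 0×, w (bound): 1×, v (bound): 1×
left-to-right use order: z, w, v
typing: ✓ — (Str -> (Str -> Str) -> Int -> Int) -> (Int -> Int) -> Str -> Int -> Int
ordered ✗ (unused: x — weakening required)
linear ✗ (unused: x — weakening required)
affine ✓ (z, x, w, v: no repeats, contraction unneeded)
relevant ✗ (unused: x — weakening required)
unrestricted ✓ (well-typed at (Str -> (Str -> Str) -> Int -> Int) -> (Int -> Int) -> Str -> Int -> Int; no restrictions here)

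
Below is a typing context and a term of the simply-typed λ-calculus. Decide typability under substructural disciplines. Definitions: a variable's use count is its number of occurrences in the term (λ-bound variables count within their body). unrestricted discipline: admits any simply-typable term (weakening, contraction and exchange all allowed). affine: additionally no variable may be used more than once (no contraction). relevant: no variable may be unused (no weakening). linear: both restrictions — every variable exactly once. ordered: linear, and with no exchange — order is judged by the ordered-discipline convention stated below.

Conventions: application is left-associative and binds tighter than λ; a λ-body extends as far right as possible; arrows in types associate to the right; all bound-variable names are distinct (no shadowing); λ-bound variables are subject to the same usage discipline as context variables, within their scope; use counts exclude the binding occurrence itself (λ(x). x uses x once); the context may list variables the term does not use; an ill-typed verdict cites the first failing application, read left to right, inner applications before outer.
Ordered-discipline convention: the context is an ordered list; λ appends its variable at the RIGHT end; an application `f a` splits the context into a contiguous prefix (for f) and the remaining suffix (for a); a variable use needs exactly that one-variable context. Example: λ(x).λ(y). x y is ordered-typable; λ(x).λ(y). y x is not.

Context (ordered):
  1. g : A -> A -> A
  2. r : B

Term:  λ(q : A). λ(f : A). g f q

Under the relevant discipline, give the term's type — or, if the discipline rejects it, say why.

not well-typed under relevant — r never used (weakening)
counts: g ×1, r ×0, q [bound] ×1, f [bound] ×1
use order (left to right): g, f, q
typing: well-typed — term : A -> A -> A
per-discipline verdicts: ordered ✗, linear ✗, affine ✓, relevant ✗, unrestricted ✓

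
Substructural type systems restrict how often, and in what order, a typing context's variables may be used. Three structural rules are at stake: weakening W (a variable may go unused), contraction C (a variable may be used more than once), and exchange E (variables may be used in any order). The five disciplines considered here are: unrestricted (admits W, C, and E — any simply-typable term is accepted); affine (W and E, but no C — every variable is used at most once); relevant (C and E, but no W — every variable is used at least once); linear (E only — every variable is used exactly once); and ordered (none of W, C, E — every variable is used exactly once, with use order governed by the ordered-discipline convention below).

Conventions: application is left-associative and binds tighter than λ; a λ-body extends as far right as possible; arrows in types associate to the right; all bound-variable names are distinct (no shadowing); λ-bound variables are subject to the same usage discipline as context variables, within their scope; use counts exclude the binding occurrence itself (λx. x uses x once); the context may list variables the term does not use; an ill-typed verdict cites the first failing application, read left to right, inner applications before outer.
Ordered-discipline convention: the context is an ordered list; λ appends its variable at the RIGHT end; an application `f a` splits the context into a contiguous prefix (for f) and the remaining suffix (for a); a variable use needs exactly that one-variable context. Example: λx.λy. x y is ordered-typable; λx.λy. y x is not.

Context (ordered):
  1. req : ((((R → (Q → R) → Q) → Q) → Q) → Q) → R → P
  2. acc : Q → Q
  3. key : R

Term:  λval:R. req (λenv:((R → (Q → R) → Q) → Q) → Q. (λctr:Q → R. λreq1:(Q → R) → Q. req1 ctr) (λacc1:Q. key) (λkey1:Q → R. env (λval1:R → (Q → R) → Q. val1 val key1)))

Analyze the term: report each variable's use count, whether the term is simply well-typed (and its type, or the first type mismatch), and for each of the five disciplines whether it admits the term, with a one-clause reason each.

counts: req: 1×; acc: 0×; key: 1×; val (bound): 1×; env (bound): 1×; ctr (bound): 1×; req1 (bound): 1×; acc1 (bound): 0×; key1 (bound): 1×; val1 (bound): 1×
left-to-right use order: req, req1, ctr, key, env, val1, val, key1
typing: well-typed — term : R → R → P
ordered: ✗ — acc, acc1 never used (weakening)
linear: ✗ — acc, acc1 never used (weakening)
affine: ✓ — no duplicate uses among req, acc, key, val, env, ctr, req1, acc1, key1, val1
relevant: ✗ — acc, acc1 never used (weakening)
unrestricted: ✓ — well-typed at R → R → P; no restrictions here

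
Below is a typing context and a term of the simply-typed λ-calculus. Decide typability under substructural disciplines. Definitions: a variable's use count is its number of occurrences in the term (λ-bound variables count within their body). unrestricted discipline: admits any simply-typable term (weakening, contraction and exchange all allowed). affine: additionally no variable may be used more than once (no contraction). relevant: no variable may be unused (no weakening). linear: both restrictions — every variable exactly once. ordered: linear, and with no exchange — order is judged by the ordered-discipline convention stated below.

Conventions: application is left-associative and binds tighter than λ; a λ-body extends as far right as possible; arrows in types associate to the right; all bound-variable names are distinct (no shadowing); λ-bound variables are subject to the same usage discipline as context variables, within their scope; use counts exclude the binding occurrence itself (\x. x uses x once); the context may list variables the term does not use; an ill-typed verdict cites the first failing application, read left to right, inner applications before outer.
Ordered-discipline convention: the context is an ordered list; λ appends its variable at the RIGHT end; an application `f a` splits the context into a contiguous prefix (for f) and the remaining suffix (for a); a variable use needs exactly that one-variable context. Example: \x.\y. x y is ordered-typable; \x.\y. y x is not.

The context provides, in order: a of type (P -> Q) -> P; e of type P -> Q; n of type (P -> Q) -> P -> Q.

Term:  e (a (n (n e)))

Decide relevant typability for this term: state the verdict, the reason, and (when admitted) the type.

yes — none of a, e, n goes unused; term : Q
variable uses: a=1; e=2; n=2
order of uses: e, a, n, n, e
typing: well-typed — term : Q
across the five disciplines: ordered ✗, linear ✗, affine ✗, relevant ✓, unrestricted ✓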